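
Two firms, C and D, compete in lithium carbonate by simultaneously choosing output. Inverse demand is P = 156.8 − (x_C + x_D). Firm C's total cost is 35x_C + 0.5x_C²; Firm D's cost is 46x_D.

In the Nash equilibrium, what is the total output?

Firm C's profit: π = x_C(156.8 − (x_C + x_D)) − 35x_C − 0.5x_C².
∂π/∂x_C = 121.8 − 3x_C − x_D = 0, so x_C = 40.6 − (1/3)x_D.
For D: ∂π/∂x_D = 110.8 − 2x_D − x_C = 0 ⇒ x_D = 55.4 − 0.5x_C.
Substituting the second reaction function into the first: x_C = 40.6 − (1/3)(55.4 − 0.5x_C), which gives (5/6)x_C = 332/15 ⇒ x_C = 26.56.
Then x_D = 55.4 − 0.5·26.56 = 42.12.
Total output: 26.56 + 42.12 = 68.68.

68.68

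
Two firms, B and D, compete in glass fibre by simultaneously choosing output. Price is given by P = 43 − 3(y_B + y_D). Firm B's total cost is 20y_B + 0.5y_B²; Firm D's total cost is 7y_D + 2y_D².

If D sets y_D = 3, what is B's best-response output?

Firm B's profit: π = y_B(43 − 3(y_B + y_D)) − 20y_B − 0.5y_B².
∂π/∂y_B = 23 − 7y_B − 3y_D = 0, so y_B = 23/7 − (3/7)y_D.
At y_D = 3: y_B = 23/7 − (3/7)·3 = 2.

2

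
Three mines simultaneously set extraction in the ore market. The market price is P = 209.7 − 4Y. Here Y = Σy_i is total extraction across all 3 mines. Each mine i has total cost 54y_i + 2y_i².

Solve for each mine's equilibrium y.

7.785

A representative mine's profit is π_i = y_i(209.7 − 4Y) − 54y_i − 2y_i², with Y = y_i + Σ_{j≠i} y_j.
First-order condition: 155.7 − 12y_i − 4Σ_{j≠i} y_j = 0.
In a symmetric equilibrium every mine chooses the same y, so Σ_{j≠i} y_j = 2y. The condition becomes 155.7 − 20y = 0, giving y = 155.7/20 = 7.785.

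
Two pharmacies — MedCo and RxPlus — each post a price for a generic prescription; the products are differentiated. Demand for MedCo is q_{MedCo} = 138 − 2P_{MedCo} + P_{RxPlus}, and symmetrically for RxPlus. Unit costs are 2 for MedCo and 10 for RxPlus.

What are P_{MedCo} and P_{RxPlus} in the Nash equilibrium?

48.4, 51.6

MedCo's profit: π = (P_{MedCo} − 2)(138 − 2P_{MedCo} + P_{RxPlus}).
∂π/∂P_{MedCo} = 142 − 4P_{MedCo} + P_{RxPlus} = 0 ⇒ P_{MedCo} = 35.5 + 0.25P_{RxPlus}.
Similarly P_{RxPlus} = 39.5 + 0.25P_{MedCo}.
Plugging P_{RxPlus} into MedCo's best response: P_{MedCo} = 35.5 + 0.25(39.5 + 0.25P_{MedCo}) ⇒ 0.9375P_{MedCo} = 45.375, so P_{MedCo} = 48.4.
Then P_{RxPlus} = 39.5 + 0.25·48.4 = 51.6.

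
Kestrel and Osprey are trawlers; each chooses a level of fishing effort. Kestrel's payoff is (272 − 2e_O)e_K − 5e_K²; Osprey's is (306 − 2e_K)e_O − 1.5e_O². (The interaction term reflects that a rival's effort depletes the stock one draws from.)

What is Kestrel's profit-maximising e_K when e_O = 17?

23.8

Expanding Kestrel's payoff: 272e_K − 2e_Oe_K − 5e_K².
∂π/∂e_K = 272 − 2e_O − 10e_K = 0, so e_K = 27.2 − 0.2e_O.
At e_O = 17: e_K = 27.2 − 0.2·17 = 23.8.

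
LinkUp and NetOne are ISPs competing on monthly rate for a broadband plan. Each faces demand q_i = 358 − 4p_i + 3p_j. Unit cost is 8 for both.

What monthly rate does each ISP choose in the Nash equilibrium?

LinkUp's profit: π = (p_{LinkUp} − 8)(358 − 4p_{LinkUp} + 3p_{NetOne}).
∂π/∂p_{LinkUp} = 390 − 8p_{LinkUp} + 3p_{NetOne} = 0 ⇒ p_{LinkUp} = 48.75 + 0.375p_{NetOne}.
The game is symmetric, so in equilibrium p_{NetOne} = p_{LinkUp}: the reaction function gives 0.625p_{LinkUp} = 48.75, hence p_{LinkUp} = 78.

78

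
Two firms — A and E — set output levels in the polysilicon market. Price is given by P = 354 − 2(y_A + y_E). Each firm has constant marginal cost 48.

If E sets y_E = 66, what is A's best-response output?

Firm A's profit: π = y_A(354 − 2(y_A + y_E)) − 48y_A.
∂π/∂y_A = 306 − 4y_A − 2y_E = 0, so y_A = 76.5 − 0.5y_E.
At y_E = 66: y_A = 76.5 − 0.5·66 = 43.5.

43.5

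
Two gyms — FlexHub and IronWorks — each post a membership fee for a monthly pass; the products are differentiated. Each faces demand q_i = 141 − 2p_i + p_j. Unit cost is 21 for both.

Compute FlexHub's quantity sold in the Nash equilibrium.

FlexHub's profit: π = (p_{FlexHub} − 21)(141 − 2p_{FlexHub} + p_{IronWorks}).
∂π/∂p_{FlexHub} = 183 − 4p_{FlexHub} + p_{IronWorks} = 0 ⇒ p_{FlexHub} = 45.75 + 0.25p_{IronWorks}.
Setting p_{FlexHub} = p_{IronWorks} in the reaction function: p_{FlexHub} = 45.75 + 0.25p_{FlexHub}, so p_{FlexHub} = 45.75 / 0.75 = 61.
q_{FlexHub} = 141 − 2·61 + 61 = 80.

80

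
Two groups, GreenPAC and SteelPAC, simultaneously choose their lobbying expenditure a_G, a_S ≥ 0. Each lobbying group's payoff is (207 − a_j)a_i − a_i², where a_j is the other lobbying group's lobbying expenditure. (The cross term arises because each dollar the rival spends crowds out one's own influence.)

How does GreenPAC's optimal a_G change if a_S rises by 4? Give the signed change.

GreenPAC's payoff is (207 − a_S)a_G − a_G².
∂π/∂a_G = 207 − a_S − 2a_G = 0, so a_G = 103.5 − 0.5a_S.
The reaction-function slope is −0.5, so a 4-unit rise in a_S moves a_G by −0.5 × 4 = −2. GreenPAC's best response falls — the actions are strategic substitutes.

-2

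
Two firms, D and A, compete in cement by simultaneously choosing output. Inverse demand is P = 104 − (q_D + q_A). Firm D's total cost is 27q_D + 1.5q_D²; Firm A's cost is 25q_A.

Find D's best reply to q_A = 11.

13.2

Firm D's profit: π = q_D(104 − (q_D + q_A)) − 27q_D − 1.5q_D².
∂π/∂q_D = 77 − 5q_D − q_A = 0, so q_D = 15.4 − 0.2q_A.
At q_A = 11: q_D = 15.4 − 0.2·11 = 13.2.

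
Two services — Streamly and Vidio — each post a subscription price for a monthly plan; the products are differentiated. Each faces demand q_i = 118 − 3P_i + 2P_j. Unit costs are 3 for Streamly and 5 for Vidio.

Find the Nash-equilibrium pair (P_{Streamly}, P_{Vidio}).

Streamly's profit: π = (P_{Streamly} − 3)(118 − 3P_{Streamly} + 2P_{Vidio}).
∂π/∂P_{Streamly} = 127 − 6P_{Streamly} + 2P_{Vidio} = 0 ⇒ P_{Streamly} = 127/6 + (1/3)P_{Vidio}.
Similarly P_{Vidio} = 133/6 + (1/3)P_{Streamly}.
Substituting the second reaction function into the first: P_{Streamly} = 127/6 + (1/3)(133/6 + (1/3)P_{Streamly}), which gives (8/9)P_{Streamly} = 257/9 ⇒ P_{Streamly} = 32.125.
Then P_{Vidio} = 133/6 + (1/3)·32.125 = 32.875.

32.125, 32.875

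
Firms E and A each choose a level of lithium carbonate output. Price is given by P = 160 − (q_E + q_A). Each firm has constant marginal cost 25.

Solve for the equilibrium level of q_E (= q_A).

Firm E's profit: π = q_E(160 − (q_E + q_A)) − 25q_E.
∂π/∂q_E = 135 − 2q_E − q_A = 0, so q_E = 67.5 − 0.5q_A.
Setting q_E = q_A in the reaction function: q_E = 67.5 − 0.5q_E, so q_E = 67.5 / 1.5 = 45.

45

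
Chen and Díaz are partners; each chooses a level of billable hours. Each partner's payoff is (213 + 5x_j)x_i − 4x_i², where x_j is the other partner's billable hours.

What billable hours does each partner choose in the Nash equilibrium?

Chen's payoff is (213 + 5x_D)x_C − 4x_C².
∂π/∂x_C = 213 + 5x_D − 8x_C = 0, so x_C = 26.625 + 0.625x_D.
Setting x_C = x_D in the reaction function: x_C = 26.625 + 0.625x_C, so x_C = 26.625 / 0.375 = 71.

71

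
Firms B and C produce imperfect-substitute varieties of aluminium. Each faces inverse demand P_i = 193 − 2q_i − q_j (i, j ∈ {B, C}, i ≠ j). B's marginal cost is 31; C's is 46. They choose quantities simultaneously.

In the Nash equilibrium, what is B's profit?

Firm B's profit: π = q_B(193 − 2q_B − q_C) − 31q_B.
∂π/∂q_B = 162 − 4q_B − q_C = 0 ⇒ q_B = 40.5 − 0.25q_C.
Similarly q_C = 36.75 − 0.25q_B.
Plugging q_C into B's best response: q_B = 40.5 − 0.25(36.75 − 0.25q_B) ⇒ 0.9375q_B = 31.3125, so q_B = 33.4.
Then q_C = 36.75 − 0.25·33.4 = 28.4.
P_B = 193 − 2·33.4 − 28.4 = 97.8.
Profit = (97.8 − 31)·33.4 = 2231.12.

2231.12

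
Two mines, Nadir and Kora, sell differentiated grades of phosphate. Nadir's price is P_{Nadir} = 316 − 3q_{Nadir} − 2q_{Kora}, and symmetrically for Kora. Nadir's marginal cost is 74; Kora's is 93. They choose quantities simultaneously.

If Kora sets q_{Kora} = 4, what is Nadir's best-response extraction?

39

Mine Nadir's profit: π = q_{Nadir}(316 − 3q_{Nadir} − 2q_{Kora}) − 74q_{Nadir}.
∂π/∂q_{Nadir} = 242 − 6q_{Nadir} − 2q_{Kora} = 0 ⇒ q_{Nadir} = 121/3 − (1/3)q_{Kora}.
At q_{Kora} = 4: q_{Nadir} = 121/3 − (1/3)·4 = 39.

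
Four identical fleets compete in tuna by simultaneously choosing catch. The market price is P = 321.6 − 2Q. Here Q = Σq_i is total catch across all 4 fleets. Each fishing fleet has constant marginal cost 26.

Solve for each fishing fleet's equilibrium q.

29.56

A representative fishing fleet's profit is π_i = q_i(321.6 − 2Q) − 26q_i, with Q = q_i + Σ_{j≠i} q_j.
First-order condition: 295.6 − 4q_i − 2Σ_{j≠i} q_j = 0.
With identical fishing fleets, set every q_j = q: then 295.6 − 4q − 6q = 0, i.e. q = 295.6/10 = 29.56.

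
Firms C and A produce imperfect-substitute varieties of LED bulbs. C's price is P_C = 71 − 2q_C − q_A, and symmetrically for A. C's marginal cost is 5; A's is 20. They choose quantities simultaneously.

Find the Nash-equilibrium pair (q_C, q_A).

14.2, 9.2

Firm C's profit: π = q_C(71 − 2q_C − q_A) − 5q_C.
∂π/∂q_C = 66 − 4q_C − q_A = 0 ⇒ q_C = 16.5 − 0.25q_A.
Similarly q_A = 12.75 − 0.25q_C.
Solving the two reaction functions simultaneously: (1 − (−0.25)(−0.25))q_C = 16.5 − 0.25·12.75, so 0.9375q_C = 13.3125 and q_C = 14.2.
Then q_A = 12.75 − 0.25·14.2 = 9.2.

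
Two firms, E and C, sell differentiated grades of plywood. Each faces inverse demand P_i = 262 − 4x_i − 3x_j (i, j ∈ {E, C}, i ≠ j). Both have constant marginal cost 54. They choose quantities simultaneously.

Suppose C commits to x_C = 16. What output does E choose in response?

20

Firm E's profit: π = x_E(262 − 4x_E − 3x_C) − 54x_E.
∂π/∂x_E = 208 − 8x_E − 3x_C = 0 ⇒ x_E = 26 − 0.375x_C.
At x_C = 16: x_E = 26 − 0.375·16 = 20.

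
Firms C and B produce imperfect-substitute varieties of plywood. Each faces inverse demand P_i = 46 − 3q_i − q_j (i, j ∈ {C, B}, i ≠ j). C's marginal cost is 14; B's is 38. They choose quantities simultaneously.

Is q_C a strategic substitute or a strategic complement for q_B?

strategic substitutes

Firm C's profit: π = q_C(46 − 3q_C − q_B) − 14q_C.
∂π/∂q_C = 32 − 6q_C − q_B = 0 ⇒ q_C = 16/3 − (1/6)q_B.
The best-response slope dq_C/dq_B = −1/6 < 0: the reaction function is downward-sloping, so the choices are strategic substitutes.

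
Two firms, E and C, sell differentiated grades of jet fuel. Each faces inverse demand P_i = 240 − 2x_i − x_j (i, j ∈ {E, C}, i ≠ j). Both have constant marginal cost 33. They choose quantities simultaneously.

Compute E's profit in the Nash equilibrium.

3427.92

Firm E's profit: π = x_E(240 − 2x_E − x_C) − 33x_E.
∂π/∂x_E = 207 − 4x_E − x_C = 0 ⇒ x_E = 51.75 − 0.25x_C.
The game is symmetric, so in equilibrium x_C = x_E: the reaction function gives 1.25x_E = 51.75, hence x_E = 41.4.
P_E = 240 − 2·41.4 − 41.4 = 115.8.
Profit = (115.8 − 33)·41.4 = 3427.92.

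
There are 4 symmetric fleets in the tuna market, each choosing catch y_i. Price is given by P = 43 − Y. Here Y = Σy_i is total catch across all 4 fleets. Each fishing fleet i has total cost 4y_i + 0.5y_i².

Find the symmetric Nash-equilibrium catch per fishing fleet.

6.5

A representative fishing fleet's profit is π_i = y_i(43 − Y) − 4y_i − 0.5y_i², with Y = y_i + Σ_{j≠i} y_j.
First-order condition: 39 − 3y_i − Σ_{j≠i} y_j = 0.
With identical fishing fleets, set every y_j = y: then 39 − 3y − 3y = 0, i.e. y = 39/6 = 6.5.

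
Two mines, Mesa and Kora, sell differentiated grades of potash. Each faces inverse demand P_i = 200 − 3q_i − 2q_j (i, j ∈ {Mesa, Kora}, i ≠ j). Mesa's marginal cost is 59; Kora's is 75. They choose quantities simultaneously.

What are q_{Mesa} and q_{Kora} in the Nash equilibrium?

18.625, 14.625

Mine Mesa's profit: π = q_{Mesa}(200 − 3q_{Mesa} − 2q_{Kora}) − 59q_{Mesa}.
∂π/∂q_{Mesa} = 141 − 6q_{Mesa} − 2q_{Kora} = 0 ⇒ q_{Mesa} = 23.5 − (1/3)q_{Kora}.
Similarly q_{Kora} = 125/6 − (1/3)q_{Mesa}.
Substituting the second reaction function into the first: q_{Mesa} = 23.5 − (1/3)(125/6 − (1/3)q_{Mesa}), which gives (8/9)q_{Mesa} = 149/9 ⇒ q_{Mesa} = 18.625.
Then q_{Kora} = 125/6 − (1/3)·18.625 = 14.625.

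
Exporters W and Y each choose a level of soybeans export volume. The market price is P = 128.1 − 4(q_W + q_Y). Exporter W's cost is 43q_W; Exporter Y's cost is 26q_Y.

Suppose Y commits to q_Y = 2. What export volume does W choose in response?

Exporter W's profit: π = q_W(128.1 − 4(q_W + q_Y)) − 43q_W.
∂π/∂q_W = 85.1 − 8q_W − 4q_Y = 0, so q_W = 10.6375 − 0.5q_Y.
At q_Y = 2: q_W = 10.6375 − 0.5·2 = 9.6375.

9.6375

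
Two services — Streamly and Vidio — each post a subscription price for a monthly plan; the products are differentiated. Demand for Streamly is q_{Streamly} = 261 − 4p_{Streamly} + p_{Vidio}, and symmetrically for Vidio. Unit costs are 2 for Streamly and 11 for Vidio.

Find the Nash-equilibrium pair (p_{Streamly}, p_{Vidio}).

39, 43

Streamly's profit: π = (p_{Streamly} − 2)(261 − 4p_{Streamly} + p_{Vidio}).
∂π/∂p_{Streamly} = 269 − 8p_{Streamly} + p_{Vidio} = 0 ⇒ p_{Streamly} = 33.625 + 0.125p_{Vidio}.
Similarly p_{Vidio} = 38.125 + 0.125p_{Streamly}.
Plugging p_{Vidio} into Streamly's best response: p_{Streamly} = 33.625 + 0.125(38.125 + 0.125p_{Streamly}) ⇒ (63/64)p_{Streamly} = 2457/64, so p_{Streamly} = 39.
Then p_{Vidio} = 38.125 + 0.125·39 = 43.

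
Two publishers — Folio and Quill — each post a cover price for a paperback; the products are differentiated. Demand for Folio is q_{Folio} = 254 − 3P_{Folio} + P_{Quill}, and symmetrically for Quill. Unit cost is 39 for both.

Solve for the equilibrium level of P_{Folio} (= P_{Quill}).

Folio's profit: π = (P_{Folio} − 39)(254 − 3P_{Folio} + P_{Quill}).
∂π/∂P_{Folio} = 371 − 6P_{Folio} + P_{Quill} = 0 ⇒ P_{Folio} = 371/6 + (1/6)P_{Quill}.
Setting P_{Folio} = P_{Quill} in the reaction function: P_{Folio} = 371/6 + (1/6)P_{Folio}, so P_{Folio} = (371/6) / (5/6) = 74.2.

74.2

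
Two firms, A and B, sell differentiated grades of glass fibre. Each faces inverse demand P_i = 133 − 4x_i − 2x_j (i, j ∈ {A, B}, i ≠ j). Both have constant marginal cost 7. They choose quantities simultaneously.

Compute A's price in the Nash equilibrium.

57.4

Firm A's profit: π = x_A(133 − 4x_A − 2x_B) − 7x_A.
∂π/∂x_A = 126 − 8x_A − 2x_B = 0 ⇒ x_A = 15.75 − 0.25x_B.
The game is symmetric, so in equilibrium x_B = x_A: the reaction function gives 1.25x_A = 15.75, hence x_A = 12.6.
P_A = 133 − 4·12.6 − 2·12.6 = 57.4.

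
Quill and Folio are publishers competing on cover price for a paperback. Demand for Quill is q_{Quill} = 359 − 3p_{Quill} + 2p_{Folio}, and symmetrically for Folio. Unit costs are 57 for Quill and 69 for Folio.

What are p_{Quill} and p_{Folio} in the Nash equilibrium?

134.75, 139.25

Quill's profit: π = (p_{Quill} − 57)(359 − 3p_{Quill} + 2p_{Folio}).
∂π/∂p_{Quill} = 530 − 6p_{Quill} + 2p_{Folio} = 0 ⇒ p_{Quill} = 265/3 + (1/3)p_{Folio}.
Similarly p_{Folio} = 283/3 + (1/3)p_{Quill}.
Solving the two reaction functions simultaneously: (1 − (1/3)(1/3))p_{Quill} = 265/3 + (1/3)·(283/3), so (8/9)p_{Quill} = 1078/9 and p_{Quill} = 134.75.
Then p_{Folio} = 283/3 + (1/3)·134.75 = 139.25.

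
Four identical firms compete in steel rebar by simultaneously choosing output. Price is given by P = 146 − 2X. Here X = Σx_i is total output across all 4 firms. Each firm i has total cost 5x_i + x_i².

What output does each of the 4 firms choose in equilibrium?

11.75

A representative firm's profit is π_i = x_i(146 − 2X) − 5x_i − x_i², with X = x_i + Σ_{j≠i} x_j.
First-order condition: 141 − 6x_i − 2Σ_{j≠i} x_j = 0.
In a symmetric equilibrium every firm chooses the same x, so Σ_{j≠i} x_j = 3x. The condition becomes 141 − 12x = 0, giving x = 141/12 = 11.75.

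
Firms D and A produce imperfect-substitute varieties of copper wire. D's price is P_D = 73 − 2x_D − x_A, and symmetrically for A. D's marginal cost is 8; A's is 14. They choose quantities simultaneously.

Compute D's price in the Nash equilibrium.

Firm D's profit: π = x_D(73 − 2x_D − x_A) − 8x_D.
∂π/∂x_D = 65 − 4x_D − x_A = 0 ⇒ x_D = 16.25 − 0.25x_A.
Similarly x_A = 14.75 − 0.25x_D.
Solving the two reaction functions simultaneously: (1 − (−0.25)(−0.25))x_D = 16.25 − 0.25·14.75, so 0.9375x_D = 12.5625 and x_D = 13.4.
Then x_A = 14.75 − 0.25·13.4 = 11.4.
P_D = 73 − 2·13.4 − 11.4 = 34.8.

34.8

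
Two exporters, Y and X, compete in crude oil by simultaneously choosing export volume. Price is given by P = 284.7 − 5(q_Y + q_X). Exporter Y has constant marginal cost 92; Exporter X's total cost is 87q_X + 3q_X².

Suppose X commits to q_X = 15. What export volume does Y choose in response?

Exporter Y's profit: π = q_Y(284.7 − 5(q_Y + q_X)) − 92q_Y.
∂π/∂q_Y = 192.7 − 10q_Y − 5q_X = 0, so q_Y = 19.27 − 0.5q_X.
At q_X = 15: q_Y = 19.27 − 0.5·15 = 11.77.

11.77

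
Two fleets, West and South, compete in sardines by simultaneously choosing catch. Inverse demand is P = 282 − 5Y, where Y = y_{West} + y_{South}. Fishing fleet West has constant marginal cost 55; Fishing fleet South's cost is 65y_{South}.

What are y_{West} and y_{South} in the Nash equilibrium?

15.8, 13.8

Fishing fleet West's profit: π = y_{West}(282 − 5(y_{West} + y_{South})) − 55y_{West}.
∂π/∂y_{West} = 227 − 10y_{West} − 5y_{South} = 0, so y_{West} = 22.7 − 0.5y_{South}.
By the same steps for South: y_{South} = 21.7 − 0.5y_{West}.
Plugging y_{South} into West's best response: y_{West} = 22.7 − 0.5(21.7 − 0.5y_{West}) ⇒ 0.75y_{West} = 11.85, so y_{West} = 15.8.
Then y_{South} = 21.7 − 0.5·15.8 = 13.8.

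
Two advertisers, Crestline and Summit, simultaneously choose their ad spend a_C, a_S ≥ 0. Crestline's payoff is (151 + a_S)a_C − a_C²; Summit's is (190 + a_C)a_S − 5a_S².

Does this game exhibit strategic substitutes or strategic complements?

Expanding Crestline's payoff: 151a_C + a_Sa_C − a_C².
∂π/∂a_C = 151 + a_S − 2a_C = 0, so a_C = 75.5 + 0.5a_S.
The best-response slope da_C/da_S = 0.5 > 0: the reaction function is upward-sloping, so the choices are strategic complements.

strategic complements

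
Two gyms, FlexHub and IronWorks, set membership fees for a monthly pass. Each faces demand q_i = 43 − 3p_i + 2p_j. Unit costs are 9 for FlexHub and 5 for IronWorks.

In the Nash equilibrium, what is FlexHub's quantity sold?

23.25

FlexHub's profit: π = (p_{FlexHub} − 9)(43 − 3p_{FlexHub} + 2p_{IronWorks}).
∂π/∂p_{FlexHub} = 70 − 6p_{FlexHub} + 2p_{IronWorks} = 0 ⇒ p_{FlexHub} = 35/3 + (1/3)p_{IronWorks}.
Similarly p_{IronWorks} = 29/3 + (1/3)p_{FlexHub}.
Solving the two reaction functions simultaneously: (1 − (1/3)(1/3))p_{FlexHub} = 35/3 + (1/3)·(29/3), so (8/9)p_{FlexHub} = 134/9 and p_{FlexHub} = 16.75.
Then p_{IronWorks} = 29/3 + (1/3)·16.75 = 15.25.
q_{FlexHub} = 43 − 3·16.75 + 2·15.25 = 23.25.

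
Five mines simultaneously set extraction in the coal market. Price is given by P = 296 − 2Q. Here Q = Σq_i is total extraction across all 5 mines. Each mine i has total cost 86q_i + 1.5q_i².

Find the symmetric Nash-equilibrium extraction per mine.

A representative mine's profit is π_i = q_i(296 − 2Q) − 86q_i − 1.5q_i², with Q = q_i + Σ_{j≠i} q_j.
First-order condition: 210 − 7q_i − 2Σ_{j≠i} q_j = 0.
Imposing symmetry (q_j = q for all j) turns Σ_{j≠i} q_j into 4q, so 210 = 15q and q = 14.

14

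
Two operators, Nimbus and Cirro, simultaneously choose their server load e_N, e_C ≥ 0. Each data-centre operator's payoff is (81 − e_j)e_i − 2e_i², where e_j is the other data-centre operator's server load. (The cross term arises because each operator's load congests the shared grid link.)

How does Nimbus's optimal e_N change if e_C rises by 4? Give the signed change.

Nimbus's payoff is (81 − e_C)e_N − 2e_N².
∂π/∂e_N = 81 − e_C − 4e_N = 0, so e_N = 20.25 − 0.25e_C.
The reaction-function slope is −0.25, so a 4-unit rise in e_C moves e_N by −0.25 × 4 = −1. Nimbus's best response falls — the actions are strategic substitutes.

-1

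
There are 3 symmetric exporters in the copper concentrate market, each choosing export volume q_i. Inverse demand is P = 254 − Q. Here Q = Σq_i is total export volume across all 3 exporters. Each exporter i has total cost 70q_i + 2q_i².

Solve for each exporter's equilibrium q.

23

A representative exporter's profit is π_i = q_i(254 − Q) − 70q_i − 2q_i², with Q = q_i + Σ_{j≠i} q_j.
First-order condition: 184 − 6q_i − Σ_{j≠i} q_j = 0.
In a symmetric equilibrium every exporter chooses the same q, so Σ_{j≠i} q_j = 2q. The condition becomes 184 − 8q = 0, giving q = 184/8 = 23.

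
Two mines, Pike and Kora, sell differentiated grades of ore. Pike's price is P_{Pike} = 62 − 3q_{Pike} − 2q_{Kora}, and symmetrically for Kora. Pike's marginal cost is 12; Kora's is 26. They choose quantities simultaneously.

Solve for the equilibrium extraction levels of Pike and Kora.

Mine Pike's profit: π = q_{Pike}(62 − 3q_{Pike} − 2q_{Kora}) − 12q_{Pike}.
∂π/∂q_{Pike} = 50 − 6q_{Pike} − 2q_{Kora} = 0 ⇒ q_{Pike} = 25/3 − (1/3)q_{Kora}.
Similarly q_{Kora} = 6 − (1/3)q_{Pike}.
Plugging q_{Kora} into Pike's best response: q_{Pike} = 25/3 − (1/3)(6 − (1/3)q_{Pike}) ⇒ (8/9)q_{Pike} = 19/3, so q_{Pike} = 7.125.
Then q_{Kora} = 6 − (1/3)·7.125 = 3.625.

7.125, 3.625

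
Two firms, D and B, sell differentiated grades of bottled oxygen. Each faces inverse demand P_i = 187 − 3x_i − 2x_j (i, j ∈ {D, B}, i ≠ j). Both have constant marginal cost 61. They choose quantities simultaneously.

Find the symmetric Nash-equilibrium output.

15.75

Firm D's profit: π = x_D(187 − 3x_D − 2x_B) − 61x_D.
∂π/∂x_D = 126 − 6x_D − 2x_B = 0 ⇒ x_D = 21 − (1/3)x_B.
By symmetry x_B = x_D; substituting into the reaction function, (4/3)x_D = 21 and x_D = 15.75.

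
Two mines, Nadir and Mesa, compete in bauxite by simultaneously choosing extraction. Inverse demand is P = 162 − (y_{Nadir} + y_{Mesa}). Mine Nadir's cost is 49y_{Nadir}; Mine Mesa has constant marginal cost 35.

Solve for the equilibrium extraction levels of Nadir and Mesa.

33, 47

Mine Nadir's profit: π = y_{Nadir}(162 − (y_{Nadir} + y_{Mesa})) − 49y_{Nadir}.
∂π/∂y_{Nadir} = 113 − 2y_{Nadir} − y_{Mesa} = 0, so y_{Nadir} = 56.5 − 0.5y_{Mesa}.
By the same steps for Mesa: y_{Mesa} = 63.5 − 0.5y_{Nadir}.
Solving the two reaction functions simultaneously: (1 − (−0.5)(−0.5))y_{Nadir} = 56.5 − 0.5·63.5, so 0.75y_{Nadir} = 24.75 and y_{Nadir} = 33.
Then y_{Mesa} = 63.5 − 0.5·33 = 47.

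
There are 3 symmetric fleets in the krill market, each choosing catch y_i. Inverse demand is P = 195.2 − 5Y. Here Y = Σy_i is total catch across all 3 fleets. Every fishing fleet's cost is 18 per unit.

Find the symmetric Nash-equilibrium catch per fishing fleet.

8.86

A representative fishing fleet's profit is π_i = y_i(195.2 − 5Y) − 18y_i, with Y = y_i + Σ_{j≠i} y_j.
First-order condition: 177.2 − 10y_i − 5Σ_{j≠i} y_j = 0.
With identical fishing fleets, set every y_j = y: then 177.2 − 10y − 10y = 0, i.e. y = 177.2/20 = 8.86.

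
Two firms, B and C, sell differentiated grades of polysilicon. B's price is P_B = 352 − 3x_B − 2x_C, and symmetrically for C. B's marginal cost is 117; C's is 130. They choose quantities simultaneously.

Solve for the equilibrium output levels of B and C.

Firm B's profit: π = x_B(352 − 3x_B − 2x_C) − 117x_B.
∂π/∂x_B = 235 − 6x_B − 2x_C = 0 ⇒ x_B = 235/6 − (1/3)x_C.
Similarly x_C = 37 − (1/3)x_B.
Substituting the second reaction function into the first: x_B = 235/6 − (1/3)(37 − (1/3)x_B), which gives (8/9)x_B = 161/6 ⇒ x_B = 30.1875.
Then x_C = 37 − (1/3)·30.1875 = 26.9375.

30.1875, 26.9375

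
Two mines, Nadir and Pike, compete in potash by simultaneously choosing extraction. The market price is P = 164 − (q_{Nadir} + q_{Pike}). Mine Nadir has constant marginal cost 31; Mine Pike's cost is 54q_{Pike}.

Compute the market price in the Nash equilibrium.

83

Mine Nadir's profit: π = q_{Nadir}(164 − (q_{Nadir} + q_{Pike})) − 31q_{Nadir}.
∂π/∂q_{Nadir} = 133 − 2q_{Nadir} − q_{Pike} = 0, so q_{Nadir} = 66.5 − 0.5q_{Pike}.
By the same steps for Pike: q_{Pike} = 55 − 0.5q_{Nadir}.
Solving the two reaction functions simultaneously: (1 − (−0.5)(−0.5))q_{Nadir} = 66.5 − 0.5·55, so 0.75q_{Nadir} = 39 and q_{Nadir} = 52.
Then q_{Pike} = 55 − 0.5·52 = 29.
Equilibrium price: P = 164 − 81 = 83.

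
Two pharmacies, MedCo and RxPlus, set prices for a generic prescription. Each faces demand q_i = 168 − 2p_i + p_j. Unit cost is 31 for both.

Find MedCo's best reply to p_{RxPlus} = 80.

MedCo's profit: π = (p_{MedCo} − 31)(168 − 2p_{MedCo} + p_{RxPlus}).
∂π/∂p_{MedCo} = 230 − 4p_{MedCo} + p_{RxPlus} = 0 ⇒ p_{MedCo} = 57.5 + 0.25p_{RxPlus}.
At p_{RxPlus} = 80: p_{MedCo} = 57.5 + 0.25·80 = 77.5.

77.5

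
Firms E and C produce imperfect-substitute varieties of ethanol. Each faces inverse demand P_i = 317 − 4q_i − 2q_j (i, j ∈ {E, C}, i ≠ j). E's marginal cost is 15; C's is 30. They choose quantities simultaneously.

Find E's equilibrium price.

137.8

Firm E's profit: π = q_E(317 − 4q_E − 2q_C) − 15q_E.
∂π/∂q_E = 302 − 8q_E − 2q_C = 0 ⇒ q_E = 37.75 − 0.25q_C.
Similarly q_C = 35.875 − 0.25q_E.
Plugging q_C into E's best response: q_E = 37.75 − 0.25(35.875 − 0.25q_E) ⇒ 0.9375q_E = 921/32, so q_E = 30.7.
Then q_C = 35.875 − 0.25·30.7 = 28.2.
P_E = 317 − 4·30.7 − 2·28.2 = 137.8.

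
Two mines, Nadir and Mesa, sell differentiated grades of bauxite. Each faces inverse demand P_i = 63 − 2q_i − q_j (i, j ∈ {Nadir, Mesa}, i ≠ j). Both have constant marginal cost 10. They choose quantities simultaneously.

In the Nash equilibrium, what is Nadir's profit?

224.72

Mine Nadir's profit: π = q_{Nadir}(63 − 2q_{Nadir} − q_{Mesa}) − 10q_{Nadir}.
∂π/∂q_{Nadir} = 53 − 4q_{Nadir} − q_{Mesa} = 0 ⇒ q_{Nadir} = 13.25 − 0.25q_{Mesa}.
By symmetry q_{Mesa} = q_{Nadir}; substituting into the reaction function, 1.25q_{Nadir} = 13.25 and q_{Nadir} = 10.6.
P_{Nadir} = 63 − 2·10.6 − 10.6 = 31.2.
Profit = (31.2 − 10)·10.6 = 224.72.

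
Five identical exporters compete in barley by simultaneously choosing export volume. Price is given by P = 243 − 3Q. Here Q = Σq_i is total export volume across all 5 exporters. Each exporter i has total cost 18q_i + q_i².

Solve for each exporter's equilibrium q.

11.25

A representative exporter's profit is π_i = q_i(243 − 3Q) − 18q_i − q_i², with Q = q_i + Σ_{j≠i} q_j.
First-order condition: 225 − 8q_i − 3Σ_{j≠i} q_j = 0.
In a symmetric equilibrium every exporter chooses the same q, so Σ_{j≠i} q_j = 4q. The condition becomes 225 − 20q = 0, giving q = 225/20 = 11.25.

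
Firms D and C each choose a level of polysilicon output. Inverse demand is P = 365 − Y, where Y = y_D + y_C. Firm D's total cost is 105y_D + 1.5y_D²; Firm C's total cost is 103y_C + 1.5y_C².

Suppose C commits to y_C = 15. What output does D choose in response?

49

Firm D's profit: π = y_D(365 − (y_D + y_C)) − 105y_D − 1.5y_D².
∂π/∂y_D = 260 − 5y_D − y_C = 0, so y_D = 52 − 0.2y_C.
At y_C = 15: y_D = 52 − 0.2·15 = 49.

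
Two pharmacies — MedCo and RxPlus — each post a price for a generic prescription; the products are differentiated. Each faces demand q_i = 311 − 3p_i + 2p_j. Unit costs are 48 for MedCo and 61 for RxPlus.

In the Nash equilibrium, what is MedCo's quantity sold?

204.5625

MedCo's profit: π = (p_{MedCo} − 48)(311 − 3p_{MedCo} + 2p_{RxPlus}).
∂π/∂p_{MedCo} = 455 − 6p_{MedCo} + 2p_{RxPlus} = 0 ⇒ p_{MedCo} = 455/6 + (1/3)p_{RxPlus}.
Similarly p_{RxPlus} = 247/3 + (1/3)p_{MedCo}.
Substituting the second reaction function into the first: p_{MedCo} = 455/6 + (1/3)(247/3 + (1/3)p_{MedCo}), which gives (8/9)p_{MedCo} = 1859/18 ⇒ p_{MedCo} = 116.1875.
Then p_{RxPlus} = 247/3 + (1/3)·116.1875 = 121.0625.
q_{MedCo} = 311 − 3·116.1875 + 2·121.0625 = 204.5625.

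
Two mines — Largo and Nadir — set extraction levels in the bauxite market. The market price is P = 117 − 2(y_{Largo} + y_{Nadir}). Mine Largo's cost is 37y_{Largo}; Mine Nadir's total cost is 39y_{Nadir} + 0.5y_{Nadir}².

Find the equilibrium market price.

67.5

Mine Largo's profit: π = y_{Largo}(117 − 2(y_{Largo} + y_{Nadir})) − 37y_{Largo}.
∂π/∂y_{Largo} = 80 − 4y_{Largo} − 2y_{Nadir} = 0, so y_{Largo} = 20 − 0.5y_{Nadir}.
For Nadir: ∂π/∂y_{Nadir} = 78 − 5y_{Nadir} − 2y_{Largo} = 0 ⇒ y_{Nadir} = 15.6 − 0.4y_{Largo}.
Substituting the second reaction function into the first: y_{Largo} = 20 − 0.5(15.6 − 0.4y_{Largo}), which gives 0.8y_{Largo} = 12.2 ⇒ y_{Largo} = 15.25.
Then y_{Nadir} = 15.6 − 0.4·15.25 = 9.5.
Equilibrium price: P = 117 − 2·24.75 = 67.5.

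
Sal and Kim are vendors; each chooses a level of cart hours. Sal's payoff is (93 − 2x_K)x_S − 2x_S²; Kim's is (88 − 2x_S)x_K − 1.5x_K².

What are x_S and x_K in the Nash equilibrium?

12.875, 20.75

Expanding Sal's payoff: 93x_S − 2x_Kx_S − 2x_S².
∂π/∂x_S = 93 − 2x_K − 4x_S = 0, so x_S = 23.25 − 0.5x_K.
Likewise for Kim: x_K = 88/3 − (2/3)x_S.
Substituting the second reaction function into the first: x_S = 23.25 − 0.5(88/3 − (2/3)x_S), which gives (2/3)x_S = 103/12 ⇒ x_S = 12.875.
Then x_K = 88/3 − (2/3)·12.875 = 20.75.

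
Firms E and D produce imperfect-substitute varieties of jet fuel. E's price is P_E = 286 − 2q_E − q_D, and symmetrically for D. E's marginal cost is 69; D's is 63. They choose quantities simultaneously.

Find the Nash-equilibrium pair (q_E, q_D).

43, 45

Firm E's profit: π = q_E(286 − 2q_E − q_D) − 69q_E.
∂π/∂q_E = 217 − 4q_E − q_D = 0 ⇒ q_E = 54.25 − 0.25q_D.
Similarly q_D = 55.75 − 0.25q_E.
Plugging q_D into E's best response: q_E = 54.25 − 0.25(55.75 − 0.25q_E) ⇒ 0.9375q_E = 40.3125, so q_E = 43.
Then q_D = 55.75 − 0.25·43 = 45.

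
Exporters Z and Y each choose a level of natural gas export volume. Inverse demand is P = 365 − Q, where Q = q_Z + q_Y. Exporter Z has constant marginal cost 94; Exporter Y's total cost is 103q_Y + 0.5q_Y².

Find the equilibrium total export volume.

Exporter Z's profit: π = q_Z(365 − (q_Z + q_Y)) − 94q_Z.
∂π/∂q_Z = 271 − 2q_Z − q_Y = 0, so q_Z = 135.5 − 0.5q_Y.
For Y: ∂π/∂q_Y = 262 − 3q_Y − q_Z = 0 ⇒ q_Y = 262/3 − (1/3)q_Z.
Substituting the second reaction function into the first: q_Z = 135.5 − 0.5(262/3 − (1/3)q_Z), which gives (5/6)q_Z = 551/6 ⇒ q_Z = 110.2.
Then q_Y = 262/3 − (1/3)·110.2 = 50.6.
Total export volume: 110.2 + 50.6 = 160.8.

160.8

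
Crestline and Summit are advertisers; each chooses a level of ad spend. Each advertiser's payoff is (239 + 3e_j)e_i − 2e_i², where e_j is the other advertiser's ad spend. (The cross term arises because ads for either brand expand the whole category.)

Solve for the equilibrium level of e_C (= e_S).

239

Crestline's payoff is (239 + 3e_S)e_C − 2e_C².
∂π/∂e_C = 239 + 3e_S − 4e_C = 0, so e_C = 59.75 + 0.75e_S.
Setting e_C = e_S in the reaction function: e_C = 59.75 + 0.75e_C, so e_C = 59.75 / 0.25 = 239.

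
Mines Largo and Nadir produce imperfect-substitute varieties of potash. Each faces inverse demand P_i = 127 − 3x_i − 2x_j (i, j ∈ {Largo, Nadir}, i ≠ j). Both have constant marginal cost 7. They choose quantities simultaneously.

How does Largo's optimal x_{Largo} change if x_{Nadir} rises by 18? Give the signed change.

Mine Largo's profit: π = x_{Largo}(127 − 3x_{Largo} − 2x_{Nadir}) − 7x_{Largo}.
∂π/∂x_{Largo} = 120 − 6x_{Largo} − 2x_{Nadir} = 0 ⇒ x_{Largo} = 20 − (1/3)x_{Nadir}.
The reaction-function slope is −1/3, so an 18-unit rise in x_{Nadir} moves x_{Largo} by −1/3 × 18 = −6. Largo's best response falls — the actions are strategic substitutes.

-6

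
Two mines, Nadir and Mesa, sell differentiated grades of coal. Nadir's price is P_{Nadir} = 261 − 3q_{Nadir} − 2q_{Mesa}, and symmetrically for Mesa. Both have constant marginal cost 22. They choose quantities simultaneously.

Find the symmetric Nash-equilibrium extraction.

29.875

Mine Nadir's profit: π = q_{Nadir}(261 − 3q_{Nadir} − 2q_{Mesa}) − 22q_{Nadir}.
∂π/∂q_{Nadir} = 239 − 6q_{Nadir} − 2q_{Mesa} = 0 ⇒ q_{Nadir} = 239/6 − (1/3)q_{Mesa}.
By symmetry q_{Mesa} = q_{Nadir}; substituting into the reaction function, (4/3)q_{Nadir} = 239/6 and q_{Nadir} = 29.875.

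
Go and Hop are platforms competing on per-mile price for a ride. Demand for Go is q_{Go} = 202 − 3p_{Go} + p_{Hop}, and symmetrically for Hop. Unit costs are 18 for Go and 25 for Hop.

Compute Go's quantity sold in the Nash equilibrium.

Go's profit: π = (p_{Go} − 18)(202 − 3p_{Go} + p_{Hop}).
∂π/∂p_{Go} = 256 − 6p_{Go} + p_{Hop} = 0 ⇒ p_{Go} = 128/3 + (1/6)p_{Hop}.
Similarly p_{Hop} = 277/6 + (1/6)p_{Go}.
Substituting the second reaction function into the first: p_{Go} = 128/3 + (1/6)(277/6 + (1/6)p_{Go}), which gives (35/36)p_{Go} = 1813/36 ⇒ p_{Go} = 51.8.
Then p_{Hop} = 277/6 + (1/6)·51.8 = 54.8.
q_{Go} = 202 − 3·51.8 + 54.8 = 101.4.

101.4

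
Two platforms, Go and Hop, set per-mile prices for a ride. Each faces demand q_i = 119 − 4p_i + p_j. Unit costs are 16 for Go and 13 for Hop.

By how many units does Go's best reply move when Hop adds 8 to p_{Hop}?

1

Go's profit: π = (p_{Go} − 16)(119 − 4p_{Go} + p_{Hop}).
∂π/∂p_{Go} = 183 − 8p_{Go} + p_{Hop} = 0 ⇒ p_{Go} = 22.875 + 0.125p_{Hop}.
The reaction-function slope is 0.125, so an 8-unit rise in p_{Hop} moves p_{Go} by 0.125 × 8 = 1. Go's best response rises — the actions are strategic complements.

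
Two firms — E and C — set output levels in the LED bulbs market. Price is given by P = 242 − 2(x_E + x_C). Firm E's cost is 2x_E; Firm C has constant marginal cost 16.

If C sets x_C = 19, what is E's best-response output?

Firm E's profit: π = x_E(242 − 2(x_E + x_C)) − 2x_E.
∂π/∂x_E = 240 − 4x_E − 2x_C = 0, so x_E = 60 − 0.5x_C.
At x_C = 19: x_E = 60 − 0.5·19 = 50.5.

50.5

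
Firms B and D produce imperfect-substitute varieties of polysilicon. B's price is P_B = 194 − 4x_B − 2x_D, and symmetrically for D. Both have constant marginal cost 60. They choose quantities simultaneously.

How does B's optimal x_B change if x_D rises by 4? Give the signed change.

-1

Firm B's profit: π = x_B(194 − 4x_B − 2x_D) − 60x_B.
∂π/∂x_B = 134 − 8x_B − 2x_D = 0 ⇒ x_B = 16.75 − 0.25x_D.
The reaction-function slope is −0.25, so a 4-unit rise in x_D moves x_B by −0.25 × 4 = −1. B's best response falls — the actions are strategic substitutes.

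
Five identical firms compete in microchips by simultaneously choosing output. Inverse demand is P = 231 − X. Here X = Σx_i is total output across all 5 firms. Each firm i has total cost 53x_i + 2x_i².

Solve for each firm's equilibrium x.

17.8

A representative firm's profit is π_i = x_i(231 − X) − 53x_i − 2x_i², with X = x_i + Σ_{j≠i} x_j.
First-order condition: 178 − 6x_i − Σ_{j≠i} x_j = 0.
With identical firms, set every x_j = x: then 178 − 6x − 4x = 0, i.e. x = 178/10 = 17.8.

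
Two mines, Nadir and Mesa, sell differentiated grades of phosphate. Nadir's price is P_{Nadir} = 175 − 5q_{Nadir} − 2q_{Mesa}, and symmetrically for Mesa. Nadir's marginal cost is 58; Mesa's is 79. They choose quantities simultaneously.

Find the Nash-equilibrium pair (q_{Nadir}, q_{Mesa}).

Mine Nadir's profit: π = q_{Nadir}(175 − 5q_{Nadir} − 2q_{Mesa}) − 58q_{Nadir}.
∂π/∂q_{Nadir} = 117 − 10q_{Nadir} − 2q_{Mesa} = 0 ⇒ q_{Nadir} = 11.7 − 0.2q_{Mesa}.
Similarly q_{Mesa} = 9.6 − 0.2q_{Nadir}.
Solving the two reaction functions simultaneously: (1 − (−0.2)(−0.2))q_{Nadir} = 11.7 − 0.2·9.6, so 0.96q_{Nadir} = 9.78 and q_{Nadir} = 10.1875.
Then q_{Mesa} = 9.6 − 0.2·10.1875 = 7.5625.

10.1875, 7.5625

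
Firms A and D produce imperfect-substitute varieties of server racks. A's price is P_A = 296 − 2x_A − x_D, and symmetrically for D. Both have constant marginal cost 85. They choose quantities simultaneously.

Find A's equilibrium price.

Firm A's profit: π = x_A(296 − 2x_A − x_D) − 85x_A.
∂π/∂x_A = 211 − 4x_A − x_D = 0 ⇒ x_A = 52.75 − 0.25x_D.
By symmetry x_D = x_A; substituting into the reaction function, 1.25x_A = 52.75 and x_A = 42.2.
P_A = 296 − 2·42.2 − 42.2 = 169.4.

169.4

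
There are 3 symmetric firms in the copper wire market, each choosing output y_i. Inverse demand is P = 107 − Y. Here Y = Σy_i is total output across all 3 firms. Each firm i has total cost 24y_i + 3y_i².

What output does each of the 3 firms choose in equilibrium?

A representative firm's profit is π_i = y_i(107 − Y) − 24y_i − 3y_i², with Y = y_i + Σ_{j≠i} y_j.
First-order condition: 83 − 8y_i − Σ_{j≠i} y_j = 0.
With identical firms, set every y_j = y: then 83 − 8y − 2y = 0, i.e. y = 83/10 = 8.3.

8.3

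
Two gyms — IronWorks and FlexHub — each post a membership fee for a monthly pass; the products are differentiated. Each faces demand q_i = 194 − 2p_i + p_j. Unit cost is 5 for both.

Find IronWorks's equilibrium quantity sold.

126

IronWorks's profit: π = (p_{IronWorks} − 5)(194 − 2p_{IronWorks} + p_{FlexHub}).
∂π/∂p_{IronWorks} = 204 − 4p_{IronWorks} + p_{FlexHub} = 0 ⇒ p_{IronWorks} = 51 + 0.25p_{FlexHub}.
By symmetry p_{FlexHub} = p_{IronWorks}; substituting into the reaction function, 0.75p_{IronWorks} = 51 and p_{IronWorks} = 68.
q_{IronWorks} = 194 − 2·68 + 68 = 126.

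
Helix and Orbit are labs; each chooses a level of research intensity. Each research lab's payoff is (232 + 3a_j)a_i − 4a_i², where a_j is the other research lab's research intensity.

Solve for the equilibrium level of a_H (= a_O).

Helix's payoff is (232 + 3a_O)a_H − 4a_H².
∂π/∂a_H = 232 + 3a_O − 8a_H = 0, so a_H = 29 + 0.375a_O.
Setting a_H = a_O in the reaction function: a_H = 29 + 0.375a_H, so a_H = 29 / 0.625 = 46.4.

46.4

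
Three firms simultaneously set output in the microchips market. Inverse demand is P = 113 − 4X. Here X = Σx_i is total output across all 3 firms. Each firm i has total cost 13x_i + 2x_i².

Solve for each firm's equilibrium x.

A representative firm's profit is π_i = x_i(113 − 4X) − 13x_i − 2x_i², with X = x_i + Σ_{j≠i} x_j.
First-order condition: 100 − 12x_i − 4Σ_{j≠i} x_j = 0.
Imposing symmetry (x_j = x for all j) turns Σ_{j≠i} x_j into 2x, so 100 = 20x and x = 5.

5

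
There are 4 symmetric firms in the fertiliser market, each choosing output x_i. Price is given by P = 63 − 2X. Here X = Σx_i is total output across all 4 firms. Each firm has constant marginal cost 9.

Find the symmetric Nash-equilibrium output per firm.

5.4

A representative firm's profit is π_i = x_i(63 − 2X) − 9x_i, with X = x_i + Σ_{j≠i} x_j.
First-order condition: 54 − 4x_i − 2Σ_{j≠i} x_j = 0.
In a symmetric equilibrium every firm chooses the same x, so Σ_{j≠i} x_j = 3x. The condition becomes 54 − 10x = 0, giving x = 54/10 = 5.4.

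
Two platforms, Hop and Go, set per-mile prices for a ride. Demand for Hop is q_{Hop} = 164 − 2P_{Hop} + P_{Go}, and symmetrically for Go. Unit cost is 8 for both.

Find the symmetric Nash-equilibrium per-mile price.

60

Hop's profit: π = (P_{Hop} − 8)(164 − 2P_{Hop} + P_{Go}).
∂π/∂P_{Hop} = 180 − 4P_{Hop} + P_{Go} = 0 ⇒ P_{Hop} = 45 + 0.25P_{Go}.
By symmetry P_{Go} = P_{Hop}; substituting into the reaction function, 0.75P_{Hop} = 45 and P_{Hop} = 60.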